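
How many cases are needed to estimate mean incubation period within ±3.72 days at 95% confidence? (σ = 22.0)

n = (z*σ/E)² = (1.96×22.0/3.72)² = 134.4 → n = 135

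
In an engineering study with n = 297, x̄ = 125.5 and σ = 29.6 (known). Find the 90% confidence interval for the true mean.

CI = x̄ ± z*(σ/√n) = 125.5 ± 1.645(29.6/√297) = 125.5 ± 2.83 = (122.67, 128.33)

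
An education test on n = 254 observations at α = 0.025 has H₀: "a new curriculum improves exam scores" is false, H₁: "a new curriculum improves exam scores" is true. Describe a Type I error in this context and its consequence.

Type I error: rejecting H₀ when it is true — concluding that a new curriculum improves exam scores when in fact it is not. Consequence: adopting a curriculum that gives no real benefit — disruption for nothing.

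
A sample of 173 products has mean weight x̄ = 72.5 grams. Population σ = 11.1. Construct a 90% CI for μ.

CI = x̄ ± z*(σ/√n) = 72.5 ± 1.645(11.1/√173) = 72.5 ± 1.39 = (71.11, 73.89)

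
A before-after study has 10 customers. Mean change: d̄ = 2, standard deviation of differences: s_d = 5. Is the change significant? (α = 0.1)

t = d̄/(s_d/√n) = 2/(5/√10) = 1.265. df = 9, critical t = ±1.833. Fail to reject H₀.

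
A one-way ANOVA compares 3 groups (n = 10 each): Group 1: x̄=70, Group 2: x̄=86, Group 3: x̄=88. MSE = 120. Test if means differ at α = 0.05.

Grand mean = 81.33. SS_between = 1946.67, MS_between = 973.33. F = 8.111, F_crit ≈ 3.354. Reject H₀.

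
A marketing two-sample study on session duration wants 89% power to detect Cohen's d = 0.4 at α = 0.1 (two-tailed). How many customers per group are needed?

z_{α/2} = 1.645, z_β = Φ⁻¹(0.89) = 1.227. For small effect (d = 0.4): n per group = 2(z_{α/2} + z_β)²/d² = 2(1.645 + 1.227)²/0.4² = 103.1 → 104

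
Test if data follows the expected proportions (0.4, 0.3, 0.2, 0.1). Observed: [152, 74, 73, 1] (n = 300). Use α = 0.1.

Expected: [120.0, 90.0, 60.0, 30.0]. χ² = 42.228. df = 3, critical = 6.251. Reject H₀.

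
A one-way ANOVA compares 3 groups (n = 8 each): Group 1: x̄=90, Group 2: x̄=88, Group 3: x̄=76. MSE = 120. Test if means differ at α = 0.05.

Grand mean = 84.67. SS_between = 917.33, MS_between = 458.67. F = 3.822, F_crit ≈ 3.467. Reject H₀.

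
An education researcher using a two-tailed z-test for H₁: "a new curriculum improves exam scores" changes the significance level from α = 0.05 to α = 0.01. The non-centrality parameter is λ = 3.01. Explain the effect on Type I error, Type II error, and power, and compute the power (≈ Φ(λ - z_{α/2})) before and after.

Decreasing α from 0.05 to 0.01:
• Type I error rate decreases (α is the Type I rate by definition).
• Critical value moves from z_{α/2} = 1.96 to 2.576, so power = Φ(λ - z_{α/2}) goes from Φ(3.01 - 1.96) = 0.853 to Φ(3.01 - 2.576) = 0.668.
• Type II error rate β = 1 - power therefore increases (0.147 → 0.332).
Appropriate when false positives are costly — here, adopting a curriculum that gives no real benefit — disruption for nothing.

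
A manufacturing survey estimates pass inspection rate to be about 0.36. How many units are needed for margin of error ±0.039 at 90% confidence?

n = z²p(1-p)/E² = 1.645²×0.36×0.64/0.039² = 409.9 → n = 410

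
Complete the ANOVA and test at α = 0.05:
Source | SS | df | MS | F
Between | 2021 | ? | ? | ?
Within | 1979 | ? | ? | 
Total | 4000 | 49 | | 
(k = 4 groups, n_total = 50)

df_between = 3, df_within = 46. MS_between = 673.67, MS_within = 43.02. F = 15.659, F_crit ≈ 2.807. Reject H₀.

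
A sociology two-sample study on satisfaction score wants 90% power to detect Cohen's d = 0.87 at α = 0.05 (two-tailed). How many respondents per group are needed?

z_{α/2} = 1.96, z_β = Φ⁻¹(0.9) = 1.282. For large effect (d = 0.87): n per group = 2(z_{α/2} + z_β)²/d² = 2(1.96 + 1.282)²/0.87² = 27.8 → 28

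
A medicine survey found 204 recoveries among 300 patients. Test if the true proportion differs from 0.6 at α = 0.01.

p̂ = 0.68, p₀ = 0.6. z = (p̂ - p₀)/√(p₀(1-p₀)/n) = 2.828. Critical: ±2.576. Reject H₀.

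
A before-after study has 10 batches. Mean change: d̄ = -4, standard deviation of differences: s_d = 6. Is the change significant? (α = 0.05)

t = d̄/(s_d/√n) = -4/(6/√10) = -2.108. df = 9, critical t = ±2.262. Fail to reject H₀.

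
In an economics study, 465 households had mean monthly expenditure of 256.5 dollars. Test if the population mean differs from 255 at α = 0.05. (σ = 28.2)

z = (x̄ - μ₀)/(σ/√n) = (256.5 - 255)/(28.2/√465) = 1.147. Critical value: ±1.96. Since |1.147| ≤ 1.96, Fail to reject H₀.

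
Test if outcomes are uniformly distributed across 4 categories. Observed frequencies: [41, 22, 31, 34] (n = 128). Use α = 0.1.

Expected = 32 each. χ² = Σ(O-E)²/E = 5.812. df = 3, critical value = 6.251. Fail to reject H₀.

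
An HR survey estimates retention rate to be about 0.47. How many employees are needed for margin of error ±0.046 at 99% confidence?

n = z²p(1-p)/E² = 2.576²×0.47×0.53/0.046² = 781.2 → n = 782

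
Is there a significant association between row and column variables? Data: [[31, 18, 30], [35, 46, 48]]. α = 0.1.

χ² = 4.911. df = 2, critical = 4.605. Reject H₀. Variables are dependent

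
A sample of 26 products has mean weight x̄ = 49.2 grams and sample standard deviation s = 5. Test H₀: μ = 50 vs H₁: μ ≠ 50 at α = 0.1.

t = (x̄ - μ₀)/(s/√n) = (49.2 - 50)/(5/√26) = -0.816. df = 25, critical t = ±1.708. Fail to reject H₀.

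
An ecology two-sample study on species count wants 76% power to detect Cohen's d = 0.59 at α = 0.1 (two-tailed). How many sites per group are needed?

z_{α/2} = 1.645, z_β = Φ⁻¹(0.76) = 0.706. For medium effect (d = 0.59): n per group = 2(z_{α/2} + z_β)²/d² = 2(1.645 + 0.706)²/0.59² = 31.8 → 32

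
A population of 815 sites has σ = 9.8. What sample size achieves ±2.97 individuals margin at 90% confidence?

Without FPC: n₀ = (1.645×9.8/2.97)² = 29.463. With FPC: n = n₀N/(n₀+N-1) = 28.5 → n = 29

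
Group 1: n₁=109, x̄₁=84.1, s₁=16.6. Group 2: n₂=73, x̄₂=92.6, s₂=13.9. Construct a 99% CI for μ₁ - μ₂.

Difference = -8.5. SE = √(16.6²/109 + 13.9²/73) = 2.275. CI = (-14.36, -2.64)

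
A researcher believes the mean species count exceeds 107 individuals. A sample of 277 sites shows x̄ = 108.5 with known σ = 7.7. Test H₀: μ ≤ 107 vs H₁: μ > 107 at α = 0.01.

z = 3.242. Critical value: 2.33. Reject H₀.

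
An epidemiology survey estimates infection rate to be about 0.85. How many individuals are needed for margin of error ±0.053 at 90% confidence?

n = z²p(1-p)/E² = 1.645²×0.85×0.15/0.053² = 122.8 → n = 123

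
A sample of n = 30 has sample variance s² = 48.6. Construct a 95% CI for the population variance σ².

df = 29. χ²_{0.025} = 45.722, χ²_{0.975} = 16.047. CI for σ² = ((n-1)s²/χ²_{α/2}, (n-1)s²/χ²_{1-α/2}) = (29·48.6/45.722, 29·48.6/16.047) = (30.83, 87.83)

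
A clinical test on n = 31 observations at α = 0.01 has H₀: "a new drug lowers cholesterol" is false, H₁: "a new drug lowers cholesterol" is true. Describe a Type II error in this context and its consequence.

Type II error: failing to reject H₀ when it is false — concluding that a new drug lowers cholesterol is not supported when in fact it is. Consequence: shelving an effective drug — patients miss out on a treatment that would have helped.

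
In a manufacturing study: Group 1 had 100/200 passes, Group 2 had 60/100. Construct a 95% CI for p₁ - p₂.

p̂₁ = 0.5, p̂₂ = 0.6. Difference = -0.1. CI = (-0.218, 0.018)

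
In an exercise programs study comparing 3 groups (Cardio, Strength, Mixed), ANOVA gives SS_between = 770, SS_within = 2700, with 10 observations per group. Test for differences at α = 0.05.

df_between = 2, df_within = 27. F = MS_between/MS_within = 385.0/100.0 = 3.85. F_crit ≈ 3.354. Reject H₀. At least one mean differs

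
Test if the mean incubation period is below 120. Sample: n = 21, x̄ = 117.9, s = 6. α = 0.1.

t = (117.9 - 120)/(6/√21) = -1.604, df = 20. Critical t = -1.325. Reject H₀.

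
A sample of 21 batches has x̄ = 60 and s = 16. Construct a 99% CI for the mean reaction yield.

CI = x̄ ± t*(s/√n) = 60 ± 2.845(16/√21) = (50.07, 69.93)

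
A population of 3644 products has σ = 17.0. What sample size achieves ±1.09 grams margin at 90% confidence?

Without FPC: n₀ = (1.645×17.0/1.09)² = 658.228. With FPC: n = n₀N/(n₀+N-1) = 557.7 → n = 558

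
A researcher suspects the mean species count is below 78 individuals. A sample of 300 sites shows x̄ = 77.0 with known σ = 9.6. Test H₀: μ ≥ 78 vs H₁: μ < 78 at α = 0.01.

z = -1.804. Critical value: -2.33. Fail to reject H₀.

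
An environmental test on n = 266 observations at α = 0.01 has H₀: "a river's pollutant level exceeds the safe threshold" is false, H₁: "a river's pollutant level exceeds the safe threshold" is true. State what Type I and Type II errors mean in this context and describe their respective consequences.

Type I (false positive): concluding that a river's pollutant level exceeds the safe threshold when it is not — shutting down a compliant factory unnecessarily. Type II (false negative): failing to conclude that a river's pollutant level exceeds the safe threshold when it is — allowing unsafe pollution to continue. Which is costlier depends on domain priorities and is a judgement call rather than a statistical fact.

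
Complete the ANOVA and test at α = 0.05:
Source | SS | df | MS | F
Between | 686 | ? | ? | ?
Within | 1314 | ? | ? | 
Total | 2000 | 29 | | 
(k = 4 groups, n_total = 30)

df_between = 3, df_within = 26. MS_between = 228.67, MS_within = 50.54. F = 4.525, F_crit ≈ 2.975. Reject H₀.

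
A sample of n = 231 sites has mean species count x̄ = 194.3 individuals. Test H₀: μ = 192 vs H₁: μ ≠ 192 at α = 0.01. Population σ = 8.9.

z = (x̄ - μ₀)/(σ/√n) = (194.3 - 192)/(8.9/√231) = 3.928. Critical value: ±2.576. Since |3.928| > 2.576, Reject H₀.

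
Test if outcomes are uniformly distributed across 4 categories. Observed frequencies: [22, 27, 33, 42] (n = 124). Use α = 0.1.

Expected = 31 each. χ² = Σ(O-E)²/E = 7.161. df = 3, critical value = 6.251. Reject H₀.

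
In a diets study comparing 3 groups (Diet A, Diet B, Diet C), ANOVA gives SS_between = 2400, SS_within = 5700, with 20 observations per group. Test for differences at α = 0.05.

df_between = 2, df_within = 57. F = MS_between/MS_within = 1200.0/100.0 = 12.0. F_crit ≈ 3.159. Reject H₀. At least one mean differs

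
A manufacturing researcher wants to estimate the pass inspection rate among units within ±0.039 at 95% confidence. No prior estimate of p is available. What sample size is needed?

Conservative approach: use p = 0.5 (maximizes p(1-p) = 0.25). n = z²(0.25)/E² = 1.96²×0.25/0.039² = 631.4 → n = 632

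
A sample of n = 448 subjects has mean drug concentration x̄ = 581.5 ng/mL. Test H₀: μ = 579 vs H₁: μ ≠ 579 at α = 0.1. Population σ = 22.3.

z = (x̄ - μ₀)/(σ/√n) = (581.5 - 579)/(22.3/√448) = 2.373. Critical value: ±1.645. Since |2.373| > 1.645, Reject H₀.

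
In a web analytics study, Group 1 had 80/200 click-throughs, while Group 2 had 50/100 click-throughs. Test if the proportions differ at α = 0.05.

p̂₁ = 0.4, p̂₂ = 0.5, pooled p̂ = 0.433. z = -1.648. Critical: ±1.96. Fail to reject H₀.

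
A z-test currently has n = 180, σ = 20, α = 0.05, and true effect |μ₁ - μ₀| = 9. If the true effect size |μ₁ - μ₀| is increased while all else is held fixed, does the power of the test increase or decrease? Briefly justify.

Power increases: a larger true effect increases the non-centrality λ = |μ₁ - μ₀|/(σ/√n).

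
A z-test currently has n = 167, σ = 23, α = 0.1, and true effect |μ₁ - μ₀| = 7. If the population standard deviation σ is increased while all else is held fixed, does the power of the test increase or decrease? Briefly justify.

Power decreases: a larger σ inflates the standard error σ/√n, pulling the sampling distribution under H₁ back toward the critical value.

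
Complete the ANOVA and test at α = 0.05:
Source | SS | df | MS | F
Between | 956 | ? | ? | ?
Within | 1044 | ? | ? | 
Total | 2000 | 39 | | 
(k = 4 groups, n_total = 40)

df_between = 3, df_within = 36. MS_between = 318.67, MS_within = 29.0. F = 10.989, F_crit ≈ 2.866. Reject H₀.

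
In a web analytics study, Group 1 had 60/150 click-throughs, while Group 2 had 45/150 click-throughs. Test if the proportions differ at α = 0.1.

p̂₁ = 0.4, p̂₂ = 0.3, pooled p̂ = 0.35. z = 1.816. Critical: ±1.645. Reject H₀.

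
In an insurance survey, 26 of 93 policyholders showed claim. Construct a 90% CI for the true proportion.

p̂ = 0.28. CI = p̂ ± z*√(p̂(1-p̂)/n) = (0.203, 0.356)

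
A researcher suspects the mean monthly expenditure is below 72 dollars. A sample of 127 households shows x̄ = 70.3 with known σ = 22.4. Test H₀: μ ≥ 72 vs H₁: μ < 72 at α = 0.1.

z = -0.855. Critical value: -1.28. Fail to reject H₀.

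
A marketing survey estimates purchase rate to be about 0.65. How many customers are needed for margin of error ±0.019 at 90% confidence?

n = z²p(1-p)/E² = 1.645²×0.65×0.35/0.019² = 1705.3 → n = 1706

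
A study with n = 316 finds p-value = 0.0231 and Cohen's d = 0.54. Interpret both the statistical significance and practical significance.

Statistically significant (p = 0.0231 < 0.05). Cohen's d = 0.54 indicates a medium effect size. Both statistical and practical significance should be considered.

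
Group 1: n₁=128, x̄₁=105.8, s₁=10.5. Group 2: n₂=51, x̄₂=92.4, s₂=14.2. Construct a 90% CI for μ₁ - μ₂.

Difference = 13.4. SE = √(10.5²/128 + 14.2²/51) = 2.194. CI = (9.79, 17.01)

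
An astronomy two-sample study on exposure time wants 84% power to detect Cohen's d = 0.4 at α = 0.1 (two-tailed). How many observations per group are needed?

z_{α/2} = 1.645, z_β = Φ⁻¹(0.84) = 0.994. For small effect (d = 0.4): n per group = 2(z_{α/2} + z_β)²/d² = 2(1.645 + 0.994)²/0.4² = 87.1 → 88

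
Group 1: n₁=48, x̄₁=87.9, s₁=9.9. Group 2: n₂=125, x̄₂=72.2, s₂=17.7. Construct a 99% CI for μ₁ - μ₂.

Difference = 15.7. SE = √(9.9²/48 + 17.7²/125) = 2.133. CI = (10.21, 21.19)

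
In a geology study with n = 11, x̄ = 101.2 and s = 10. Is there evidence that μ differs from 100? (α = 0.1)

t = (x̄ - μ₀)/(s/√n) = (101.2 - 100)/(10/√11) = 0.398. df = 10, critical t = ±1.812. Fail to reject H₀.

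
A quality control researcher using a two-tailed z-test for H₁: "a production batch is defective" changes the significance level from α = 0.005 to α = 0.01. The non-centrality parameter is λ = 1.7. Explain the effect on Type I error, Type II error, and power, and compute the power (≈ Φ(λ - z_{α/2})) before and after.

Increasing α from 0.005 to 0.01:
• Type I error rate increases (α is the Type I rate by definition).
• Critical value moves from z_{α/2} = 2.807 to 2.576, so power = Φ(λ - z_{α/2}) goes from Φ(1.7 - 2.807) = 0.134 to Φ(1.7 - 2.576) = 0.191.
• Type II error rate β = 1 - power therefore decreases (0.866 → 0.809).
Appropriate when false negatives are costly — here, shipping a defective batch — faulty products reach customers.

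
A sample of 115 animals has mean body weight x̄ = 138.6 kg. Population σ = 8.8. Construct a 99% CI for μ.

CI = x̄ ± z*(σ/√n) = 138.6 ± 2.576(8.8/√115) = 138.6 ± 2.11 = (136.49, 140.71)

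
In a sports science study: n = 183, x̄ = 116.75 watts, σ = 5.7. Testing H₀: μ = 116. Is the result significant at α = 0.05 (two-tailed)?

z = (116.75 - 116)/(5.7/√183) = 1.78. Since |z| ≤ 1.96, not significant at α = 0.05.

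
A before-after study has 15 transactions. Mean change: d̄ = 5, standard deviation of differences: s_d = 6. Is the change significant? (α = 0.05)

t = d̄/(s_d/√n) = 5/(6/√15) = 3.227. df = 14, critical t = ±2.145. Reject H₀.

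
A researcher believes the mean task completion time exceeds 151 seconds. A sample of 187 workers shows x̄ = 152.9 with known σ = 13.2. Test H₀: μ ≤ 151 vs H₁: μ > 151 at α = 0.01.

z = 1.968. Critical value: 2.33. Fail to reject H₀.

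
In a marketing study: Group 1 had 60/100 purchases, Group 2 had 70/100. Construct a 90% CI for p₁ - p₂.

p̂₁ = 0.6, p̂₂ = 0.7. Difference = -0.1. CI = (-0.21, 0.01)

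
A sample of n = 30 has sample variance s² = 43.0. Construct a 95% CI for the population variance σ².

df = 29. χ²_{0.025} = 45.722, χ²_{0.975} = 16.047. CI for σ² = ((n-1)s²/χ²_{α/2}, (n-1)s²/χ²_{1-α/2}) = (29·43.0/45.722, 29·43.0/16.047) = (27.27, 77.71)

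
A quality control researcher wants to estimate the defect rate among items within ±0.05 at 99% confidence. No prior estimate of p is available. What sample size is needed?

Conservative approach: use p = 0.5 (maximizes p(1-p) = 0.25). n = z²(0.25)/E² = 2.576²×0.25/0.05² = 663.6 → n = 664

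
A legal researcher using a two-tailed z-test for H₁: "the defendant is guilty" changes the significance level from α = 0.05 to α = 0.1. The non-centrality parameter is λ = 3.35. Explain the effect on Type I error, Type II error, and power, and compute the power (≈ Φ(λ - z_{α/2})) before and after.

Increasing α from 0.05 to 0.1:
• Type I error rate increases (α is the Type I rate by definition).
• Critical value moves from z_{α/2} = 1.96 to 1.645, so power = Φ(λ - z_{α/2}) goes from Φ(3.35 - 1.96) = 0.918 to Φ(3.35 - 1.645) = 0.956.
• Type II error rate β = 1 - power therefore decreases (0.082 → 0.044).
Appropriate when false negatives are costly — here, acquitting a guilty person.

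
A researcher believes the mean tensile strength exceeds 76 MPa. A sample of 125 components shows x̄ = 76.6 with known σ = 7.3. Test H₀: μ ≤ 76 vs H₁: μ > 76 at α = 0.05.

z = 0.919. Critical value: 1.645. Fail to reject H₀.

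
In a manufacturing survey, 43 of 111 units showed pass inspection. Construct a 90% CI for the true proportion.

p̂ = 0.387. CI = p̂ ± z*√(p̂(1-p̂)/n) = (0.311, 0.463)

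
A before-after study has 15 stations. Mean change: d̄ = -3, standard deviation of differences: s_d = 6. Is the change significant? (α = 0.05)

t = d̄/(s_d/√n) = -3/(6/√15) = -1.936. df = 14, critical t = ±2.145. Fail to reject H₀.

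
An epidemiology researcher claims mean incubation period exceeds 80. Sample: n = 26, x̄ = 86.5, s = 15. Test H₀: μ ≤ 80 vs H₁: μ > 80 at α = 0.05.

t = (86.5 - 80)/(15/√26) = 2.21, df = 25. Critical t = 1.708. Reject H₀.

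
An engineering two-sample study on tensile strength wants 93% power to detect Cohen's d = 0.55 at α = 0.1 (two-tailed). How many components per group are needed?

z_{α/2} = 1.645, z_β = Φ⁻¹(0.93) = 1.476. For medium effect (d = 0.55): n per group = 2(z_{α/2} + z_β)²/d² = 2(1.645 + 1.476)²/0.55² = 64.4 → 65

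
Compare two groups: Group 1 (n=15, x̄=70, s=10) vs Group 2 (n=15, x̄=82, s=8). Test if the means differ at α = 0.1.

Pooled sp = 9.06. t = -3.629, df = 28. Critical t = ±1.701. Reject H₀.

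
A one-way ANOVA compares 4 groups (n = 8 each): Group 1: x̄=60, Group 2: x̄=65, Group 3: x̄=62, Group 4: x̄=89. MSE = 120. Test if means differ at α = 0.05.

Grand mean = 69.0. SS_between = 4368.0, MS_between = 1456.0. F = 12.133, F_crit ≈ 2.947. Reject H₀.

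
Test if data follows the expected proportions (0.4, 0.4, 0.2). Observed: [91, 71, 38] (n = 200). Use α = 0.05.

Expected: [80.0, 80.0, 40.0]. χ² = 2.625. df = 2, critical = 5.991. Fail to reject H₀.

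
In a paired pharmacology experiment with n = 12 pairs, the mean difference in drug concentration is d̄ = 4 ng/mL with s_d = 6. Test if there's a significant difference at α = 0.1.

t = d̄/(s_d/√n) = 4/(6/√12) = 2.309. df = 11, critical t = ±1.796. Reject H₀.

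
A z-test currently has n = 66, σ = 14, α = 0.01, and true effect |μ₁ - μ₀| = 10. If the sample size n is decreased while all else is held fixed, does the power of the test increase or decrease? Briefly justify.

Power decreases: a smaller n inflates the standard error σ/√n, pulling the sampling distribution under H₁ back toward the critical value.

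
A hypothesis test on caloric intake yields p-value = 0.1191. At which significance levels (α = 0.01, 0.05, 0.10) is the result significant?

p = 0.1191. Not significant at any of the given levels.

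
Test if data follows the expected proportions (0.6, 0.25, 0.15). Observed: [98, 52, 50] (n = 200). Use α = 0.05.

Expected: [120.0, 50.0, 30.0]. χ² = 17.447. df = 2, critical = 5.991. Reject H₀.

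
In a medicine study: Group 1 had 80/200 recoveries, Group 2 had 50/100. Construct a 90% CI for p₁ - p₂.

p̂₁ = 0.4, p̂₂ = 0.5. Difference = -0.1. CI = (-0.2, 0.0)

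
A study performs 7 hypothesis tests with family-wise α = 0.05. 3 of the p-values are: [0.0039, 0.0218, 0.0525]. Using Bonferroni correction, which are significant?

Bonferroni α = 0.05/7 = 0.00714. Significant p-values: [0.0039]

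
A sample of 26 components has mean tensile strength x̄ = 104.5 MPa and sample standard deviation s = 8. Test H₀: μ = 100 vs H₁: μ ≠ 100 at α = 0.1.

t = (x̄ - μ₀)/(s/√n) = (104.5 - 100)/(8/√26) = 2.868. df = 25, critical t = ±1.708. Reject H₀.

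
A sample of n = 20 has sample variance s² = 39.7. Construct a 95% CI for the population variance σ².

df = 19. χ²_{0.025} = 32.852, χ²_{0.975} = 8.907. CI for σ² = ((n-1)s²/χ²_{α/2}, (n-1)s²/χ²_{1-α/2}) = (19·39.7/32.852, 19·39.7/8.907) = (22.96, 84.69)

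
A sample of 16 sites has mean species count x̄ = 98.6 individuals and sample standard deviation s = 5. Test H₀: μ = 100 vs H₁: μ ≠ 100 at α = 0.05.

t = (x̄ - μ₀)/(s/√n) = (98.6 - 100)/(5/√16) = -1.12. df = 15, critical t = ±2.131. Fail to reject H₀.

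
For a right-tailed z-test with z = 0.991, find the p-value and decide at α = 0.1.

p = P(Z > 0.991) = 1 - Φ(0.991) ≈ 0.1608. Since p ≥ 0.1, fail to reject H₀ (not significant) at α = 0.1.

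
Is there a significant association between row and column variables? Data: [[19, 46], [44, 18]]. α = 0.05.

χ² = 22.112. df = 1, critical = 3.841. Reject H₀. Variables are dependent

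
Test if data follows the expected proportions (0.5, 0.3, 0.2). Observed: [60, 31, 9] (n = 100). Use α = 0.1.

Expected: [50.0, 30.0, 20.0]. χ² = 8.083. df = 2, critical = 4.605. Reject H₀.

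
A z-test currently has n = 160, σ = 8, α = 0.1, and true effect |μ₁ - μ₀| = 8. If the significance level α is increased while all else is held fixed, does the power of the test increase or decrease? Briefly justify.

Power increases: a larger α lowers the critical value, so more of the H₁ sampling distribution falls in the rejection region.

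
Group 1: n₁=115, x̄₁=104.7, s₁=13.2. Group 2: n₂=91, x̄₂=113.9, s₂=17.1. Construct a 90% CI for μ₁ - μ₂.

Difference = -9.2. SE = √(13.2²/115 + 17.1²/91) = 2.174. CI = (-12.78, -5.62)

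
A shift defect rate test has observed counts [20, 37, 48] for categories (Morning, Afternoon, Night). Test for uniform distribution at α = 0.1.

Expected = 35 each. χ² = Σ(O-E)²/E = 11.371. df = 2, critical value = 4.605. Reject H₀.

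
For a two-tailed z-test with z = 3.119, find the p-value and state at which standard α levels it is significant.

p = 2·P(Z > |3.119|) = 2·(1 - Φ(3.119)) ≈ 0.0018. Significant at α = 0.1; Significant at α = 0.05; Significant at α = 0.01.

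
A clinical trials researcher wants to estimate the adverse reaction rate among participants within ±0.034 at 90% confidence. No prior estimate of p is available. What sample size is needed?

Conservative approach: use p = 0.5 (maximizes p(1-p) = 0.25). n = z²(0.25)/E² = 1.645²×0.25/0.034² = 585.2 → n = 586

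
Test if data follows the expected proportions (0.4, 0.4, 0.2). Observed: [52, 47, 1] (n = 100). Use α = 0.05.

Expected: [40.0, 40.0, 20.0]. χ² = 22.875. df = 2, critical = 5.991. Reject H₀.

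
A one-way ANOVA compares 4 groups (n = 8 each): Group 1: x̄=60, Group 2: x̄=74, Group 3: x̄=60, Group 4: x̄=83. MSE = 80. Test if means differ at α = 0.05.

Grand mean = 69.25. SS_between = 3062.0, MS_between = 1020.67. F = 12.758, F_crit ≈ 2.947. Reject H₀.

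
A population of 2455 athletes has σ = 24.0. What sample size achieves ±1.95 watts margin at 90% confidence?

Without FPC: n₀ = (1.645×24.0/1.95)² = 409.907. With FPC: n = n₀N/(n₀+N-1) = 351.4 → n = 352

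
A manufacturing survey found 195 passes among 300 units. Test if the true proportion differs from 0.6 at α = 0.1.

p̂ = 0.65, p₀ = 0.6. z = (p̂ - p₀)/√(p₀(1-p₀)/n) = 1.768. Critical: ±1.645. Reject H₀.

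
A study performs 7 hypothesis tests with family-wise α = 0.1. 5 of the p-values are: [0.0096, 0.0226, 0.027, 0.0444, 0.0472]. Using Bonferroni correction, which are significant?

Bonferroni α = 0.1/7 = 0.01429. Significant p-values: [0.0096]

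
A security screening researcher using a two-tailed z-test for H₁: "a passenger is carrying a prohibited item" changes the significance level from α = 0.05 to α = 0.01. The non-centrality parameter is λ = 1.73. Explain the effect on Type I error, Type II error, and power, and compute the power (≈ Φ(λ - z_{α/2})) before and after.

Decreasing α from 0.05 to 0.01:
• Type I error rate decreases (α is the Type I rate by definition).
• Critical value moves from z_{α/2} = 1.96 to 2.576, so power = Φ(λ - z_{α/2}) goes from Φ(1.73 - 1.96) = 0.409 to Φ(1.73 - 2.576) = 0.199.
• Type II error rate β = 1 - power therefore increases (0.591 → 0.801).
Appropriate when false positives are costly — here, detaining an innocent passenger — delay and inconvenience.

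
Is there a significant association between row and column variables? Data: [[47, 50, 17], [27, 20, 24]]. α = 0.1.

χ² = 10.004. df = 2, critical = 4.605. Reject H₀. Variables are dependent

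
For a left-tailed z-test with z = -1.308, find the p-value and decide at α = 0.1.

p = P(Z < -1.308) = Φ(-1.308) ≈ 0.0954. Since p < 0.1, reject H₀ (significant) at α = 0.1.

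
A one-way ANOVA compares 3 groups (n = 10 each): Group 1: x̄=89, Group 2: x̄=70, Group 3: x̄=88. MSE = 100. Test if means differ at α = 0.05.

Grand mean = 82.33. SS_between = 2286.67, MS_between = 1143.33. F = 11.433, F_crit ≈ 3.354. Reject H₀.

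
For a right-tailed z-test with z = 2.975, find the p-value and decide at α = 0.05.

p = P(Z > 2.975) = 1 - Φ(2.975) ≈ 0.0015. Since p < 0.05, reject H₀ (significant) at α = 0.05.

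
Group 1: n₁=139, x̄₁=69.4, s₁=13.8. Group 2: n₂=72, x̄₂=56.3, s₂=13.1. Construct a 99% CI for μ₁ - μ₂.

Difference = 13.1. SE = √(13.8²/139 + 13.1²/72) = 1.937. CI = (8.11, 18.09)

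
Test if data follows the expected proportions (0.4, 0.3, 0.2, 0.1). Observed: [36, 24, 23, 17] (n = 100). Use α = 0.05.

Expected: [40.0, 30.0, 20.0, 10.0]. χ² = 6.95. df = 3, critical = 7.815. Fail to reject H₀.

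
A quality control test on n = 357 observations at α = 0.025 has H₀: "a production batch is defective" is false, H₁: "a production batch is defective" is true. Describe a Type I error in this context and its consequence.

Type I error: rejecting H₀ when it is true — concluding that a production batch is defective when in fact it is not. Consequence: scrapping a good batch — wasted material and cost for no reason.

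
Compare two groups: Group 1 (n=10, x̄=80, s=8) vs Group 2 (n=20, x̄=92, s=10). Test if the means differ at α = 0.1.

Pooled sp = 9.4. t = -3.295, df = 28. Critical t = ±1.701. Reject H₀.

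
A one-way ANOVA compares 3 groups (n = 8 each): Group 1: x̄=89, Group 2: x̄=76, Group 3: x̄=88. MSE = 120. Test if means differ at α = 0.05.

Grand mean = 84.33. SS_between = 837.33, MS_between = 418.67. F = 3.489, F_crit ≈ 3.467. Reject H₀.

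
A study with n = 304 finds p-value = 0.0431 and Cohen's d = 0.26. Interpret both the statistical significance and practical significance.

Statistically significant (p = 0.0431 < 0.05). Cohen's d = 0.26 indicates a small effect size. Both statistical and practical significance should be considered.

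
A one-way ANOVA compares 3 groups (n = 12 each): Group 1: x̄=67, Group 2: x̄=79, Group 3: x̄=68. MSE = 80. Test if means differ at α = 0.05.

Grand mean = 71.33. SS_between = 1064.0, MS_between = 532.0. F = 6.65, F_crit ≈ 3.285. Reject H₀.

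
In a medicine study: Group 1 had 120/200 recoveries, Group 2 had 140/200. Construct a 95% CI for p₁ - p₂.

p̂₁ = 0.6, p̂₂ = 0.7. Difference = -0.1. CI = (-0.193, -0.007)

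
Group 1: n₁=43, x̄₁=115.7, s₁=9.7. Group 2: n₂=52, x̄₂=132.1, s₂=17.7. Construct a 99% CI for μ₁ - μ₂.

Difference = -16.4. SE = √(9.7²/43 + 17.7²/52) = 2.866. CI = (-23.78, -9.02)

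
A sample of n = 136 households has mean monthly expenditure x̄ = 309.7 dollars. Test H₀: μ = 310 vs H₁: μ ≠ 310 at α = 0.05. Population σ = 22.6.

z = (x̄ - μ₀)/(σ/√n) = (309.7 - 310)/(22.6/√136) = -0.155. Critical value: ±1.96. Since |-0.155| ≤ 1.96, Fail to reject H₀.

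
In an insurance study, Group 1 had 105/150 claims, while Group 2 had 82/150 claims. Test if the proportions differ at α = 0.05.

p̂₁ = 0.7, p̂₂ = 0.547, pooled p̂ = 0.623. z = 2.74. Critical: ±1.96. Reject H₀.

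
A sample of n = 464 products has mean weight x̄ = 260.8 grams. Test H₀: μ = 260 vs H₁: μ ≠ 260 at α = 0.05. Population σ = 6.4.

z = (x̄ - μ₀)/(σ/√n) = (260.8 - 260)/(6.4/√464) = 2.693. Critical value: ±1.96. Since |2.693| > 1.96, Reject H₀.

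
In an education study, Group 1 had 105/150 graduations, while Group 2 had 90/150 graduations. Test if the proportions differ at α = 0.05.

p̂₁ = 0.7, p̂₂ = 0.6, pooled p̂ = 0.65. z = 1.816. Critical: ±1.96. Fail to reject H₀.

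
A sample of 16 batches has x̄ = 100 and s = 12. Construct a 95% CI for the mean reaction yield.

CI = x̄ ± t*(s/√n) = 100 ± 2.131(12/√16) = (93.61, 106.39)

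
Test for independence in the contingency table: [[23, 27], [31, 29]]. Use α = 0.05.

χ² = 0.35. df = 1, critical = 3.841. Fail to reject H₀. No evidence of dependence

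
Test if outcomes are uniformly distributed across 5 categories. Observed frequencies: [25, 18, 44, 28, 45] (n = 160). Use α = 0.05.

Expected = 32 each. χ² = Σ(O-E)²/E = 17.938. df = 4, critical value = 9.488. Reject H₀.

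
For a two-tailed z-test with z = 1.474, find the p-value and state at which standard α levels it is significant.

p = 2·P(Z > |1.474|) = 2·(1 - Φ(1.474)) ≈ 0.1405. Not significant at any standard level.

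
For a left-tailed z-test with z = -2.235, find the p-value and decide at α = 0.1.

p = P(Z < -2.235) = Φ(-2.235) ≈ 0.0127. Since p < 0.1, reject H₀ (significant) at α = 0.1.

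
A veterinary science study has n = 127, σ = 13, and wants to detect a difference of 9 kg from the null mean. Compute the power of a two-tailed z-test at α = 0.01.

SE = σ/√n = 13/√127 = 1.154. Non-centrality λ = d/SE = 9/1.154 = 7.802. Power ≈ Φ(λ - z_{α/2}) = Φ(7.802 - 2.576) = Φ(5.226) = 1.0.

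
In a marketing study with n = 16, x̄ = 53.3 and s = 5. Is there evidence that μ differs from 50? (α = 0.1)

t = (x̄ - μ₀)/(s/√n) = (53.3 - 50)/(5/√16) = 2.64. df = 15, critical t = ±1.753. Reject H₀.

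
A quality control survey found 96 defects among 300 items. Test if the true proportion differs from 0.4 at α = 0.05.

p̂ = 0.32, p₀ = 0.4. z = (p̂ - p₀)/√(p₀(1-p₀)/n) = -2.828. Critical: ±1.96. Reject H₀.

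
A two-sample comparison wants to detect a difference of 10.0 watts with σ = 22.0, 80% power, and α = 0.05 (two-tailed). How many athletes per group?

n per group = 2(z_α/2 + z_β)²σ²/d² = 2×(1.96 + 0.84)²×22.0²/10.0² = 75.9 → n = 76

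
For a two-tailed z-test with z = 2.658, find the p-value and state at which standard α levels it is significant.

p = 2·P(Z > |2.658|) = 2·(1 - Φ(2.658)) ≈ 0.0079. Significant at α = 0.1; Significant at α = 0.05; Significant at α = 0.01.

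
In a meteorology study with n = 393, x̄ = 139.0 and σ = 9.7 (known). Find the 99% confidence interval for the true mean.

CI = x̄ ± z*(σ/√n) = 139.0 ± 2.576(9.7/√393) = 139.0 ± 1.26 = (137.74, 140.26)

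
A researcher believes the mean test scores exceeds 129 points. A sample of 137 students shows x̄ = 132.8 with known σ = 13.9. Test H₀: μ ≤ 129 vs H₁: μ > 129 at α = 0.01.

z = 3.2. Critical value: 2.33. Reject H₀.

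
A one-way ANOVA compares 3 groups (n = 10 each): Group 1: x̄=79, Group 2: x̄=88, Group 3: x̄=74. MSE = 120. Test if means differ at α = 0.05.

Grand mean = 80.33. SS_between = 1006.67, MS_between = 503.33. F = 4.194, F_crit ≈ 3.354. Reject H₀.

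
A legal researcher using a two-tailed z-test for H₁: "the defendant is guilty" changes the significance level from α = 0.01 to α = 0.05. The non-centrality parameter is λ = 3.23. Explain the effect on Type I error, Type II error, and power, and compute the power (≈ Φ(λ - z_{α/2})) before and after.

Increasing α from 0.01 to 0.05:
• Type I error rate increases (α is the Type I rate by definition).
• Critical value moves from z_{α/2} = 2.576 to 1.96, so power = Φ(λ - z_{α/2}) goes from Φ(3.23 - 2.576) = 0.743 to Φ(3.23 - 1.96) = 0.898.
• Type II error rate β = 1 - power therefore decreases (0.257 → 0.102).
Appropriate when false negatives are costly — here, acquitting a guilty person.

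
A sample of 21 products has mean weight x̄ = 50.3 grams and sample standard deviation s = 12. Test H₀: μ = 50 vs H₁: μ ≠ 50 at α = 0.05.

t = (x̄ - μ₀)/(s/√n) = (50.3 - 50)/(12/√21) = 0.115. df = 20, critical t = ±2.086. Fail to reject H₀.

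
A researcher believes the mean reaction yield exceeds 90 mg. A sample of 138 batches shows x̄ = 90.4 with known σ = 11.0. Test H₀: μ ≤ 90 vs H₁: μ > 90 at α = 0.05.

z = 0.427. Critical value: 1.645. Fail to reject H₀.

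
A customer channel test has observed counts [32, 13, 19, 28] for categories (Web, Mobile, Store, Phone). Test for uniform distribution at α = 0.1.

Expected = 23 each. χ² = Σ(O-E)²/E = 9.652. df = 3, critical value = 6.251. Reject H₀.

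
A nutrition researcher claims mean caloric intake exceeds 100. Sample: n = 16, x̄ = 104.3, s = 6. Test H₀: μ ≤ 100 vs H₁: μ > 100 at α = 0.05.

t = (104.3 - 100)/(6/√16) = 2.867, df = 15. Critical t = 1.753. Reject H₀.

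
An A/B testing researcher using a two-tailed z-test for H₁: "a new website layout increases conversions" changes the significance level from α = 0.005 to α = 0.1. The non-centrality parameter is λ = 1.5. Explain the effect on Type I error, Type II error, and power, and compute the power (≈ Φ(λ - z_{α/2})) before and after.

Increasing α from 0.005 to 0.1:
• Type I error rate increases (α is the Type I rate by definition).
• Critical value moves from z_{α/2} = 2.807 to 1.645, so power = Φ(λ - z_{α/2}) goes from Φ(1.5 - 2.807) = 0.096 to Φ(1.5 - 1.645) = 0.442.
• Type II error rate β = 1 - power therefore decreases (0.904 → 0.558).
Appropriate when false negatives are costly — here, discarding a layout that would have improved conversions — lost revenue.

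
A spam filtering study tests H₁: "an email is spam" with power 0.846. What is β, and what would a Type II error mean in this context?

β = 1 - power = 1 - 0.846 = 0.154. A Type II error is failing to reject H₀ when H₀ is false (false negative) — here, failing to conclude that an email is spam when in fact it is true. Consequence: a spam email lands in the inbox.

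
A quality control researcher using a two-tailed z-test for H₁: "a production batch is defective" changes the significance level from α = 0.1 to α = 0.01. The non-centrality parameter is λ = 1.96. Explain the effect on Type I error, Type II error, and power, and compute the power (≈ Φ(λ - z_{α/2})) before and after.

Decreasing α from 0.1 to 0.01:
• Type I error rate decreases (α is the Type I rate by definition).
• Critical value moves from z_{α/2} = 1.645 to 2.576, so power = Φ(λ - z_{α/2}) goes from Φ(1.96 - 1.645) = 0.624 to Φ(1.96 - 2.576) = 0.269.
• Type II error rate β = 1 - power therefore increases (0.376 → 0.731).
Appropriate when false positives are costly — here, scrapping a good batch — wasted material and cost for no reason.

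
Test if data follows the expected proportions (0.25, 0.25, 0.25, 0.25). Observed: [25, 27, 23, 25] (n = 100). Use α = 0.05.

Expected: [25.0, 25.0, 25.0, 25.0]. χ² = 0.32. df = 3, critical = 7.815. Fail to reject H₀.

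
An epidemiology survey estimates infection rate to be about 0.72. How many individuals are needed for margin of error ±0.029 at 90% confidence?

n = z²p(1-p)/E² = 1.645²×0.72×0.28/0.029² = 648.7 → n = 649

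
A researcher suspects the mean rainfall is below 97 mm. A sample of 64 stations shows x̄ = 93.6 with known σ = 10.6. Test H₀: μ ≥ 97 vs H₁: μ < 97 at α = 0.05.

z = -2.566. Critical value: -1.645. Reject H₀.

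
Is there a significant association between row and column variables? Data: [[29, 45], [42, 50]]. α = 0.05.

χ² = 0.7. df = 1, critical = 3.841. Fail to reject H₀. No evidence of dependence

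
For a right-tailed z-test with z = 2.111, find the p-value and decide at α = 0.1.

p = P(Z > 2.111) = 1 - Φ(2.111) ≈ 0.0174. Since p < 0.1, reject H₀ (significant) at α = 0.1.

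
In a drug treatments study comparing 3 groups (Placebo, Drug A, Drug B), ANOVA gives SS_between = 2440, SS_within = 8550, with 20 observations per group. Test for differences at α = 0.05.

df_between = 2, df_within = 57. F = MS_between/MS_within = 1220.0/150.0 = 8.133. F_crit ≈ 3.159. Reject H₀. At least one mean differs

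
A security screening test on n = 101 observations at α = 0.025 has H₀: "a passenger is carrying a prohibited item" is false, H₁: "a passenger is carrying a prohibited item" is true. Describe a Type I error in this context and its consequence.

Type I error: rejecting H₀ when it is true — concluding that a passenger is carrying a prohibited item when in fact it is not. Consequence: detaining an innocent passenger — delay and inconvenience.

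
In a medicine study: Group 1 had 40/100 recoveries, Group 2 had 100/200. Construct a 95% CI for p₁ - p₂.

p̂₁ = 0.4, p̂₂ = 0.5. Difference = -0.1. CI = (-0.218, 0.018)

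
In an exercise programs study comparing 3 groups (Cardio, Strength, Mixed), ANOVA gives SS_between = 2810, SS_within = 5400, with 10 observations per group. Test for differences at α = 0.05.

df_between = 2, df_within = 27. F = MS_between/MS_within = 1405.0/200.0 = 7.025. F_crit ≈ 3.354. Reject H₀. At least one mean differs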